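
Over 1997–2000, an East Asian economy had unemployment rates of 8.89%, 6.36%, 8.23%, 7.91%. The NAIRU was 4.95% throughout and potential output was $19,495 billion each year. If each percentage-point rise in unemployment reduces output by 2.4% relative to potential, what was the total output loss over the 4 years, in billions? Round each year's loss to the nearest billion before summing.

Year 1997: gap = -2.4 × (8.89 - 4.95) = -9.456%, loss ≈ 19495 × 9.456/100 ≈ 1843.
Year 1998: gap = -2.4 × (6.36 - 4.95) = -3.384%, loss ≈ 19495 × 3.384/100 ≈ 660.
Year 1999: gap = -2.4 × (8.23 - 4.95) = -7.872%, loss ≈ 19495 × 7.872/100 ≈ 1535.
Year 2000: gap = -2.4 × (7.91 - 4.95) = -7.104%, loss ≈ 19495 × 7.104/100 ≈ 1385.
Total lost output = 1843 + 660 + 1535 + 1385 = 5423 billion.

$5,423 billion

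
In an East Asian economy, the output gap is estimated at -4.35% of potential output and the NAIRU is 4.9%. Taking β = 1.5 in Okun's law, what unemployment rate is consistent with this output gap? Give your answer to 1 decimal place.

From Okun's law, u - u* = -(output gap)/β = -(-4.35)/1.5 = 2.9 points.
So u = 4.9 + 2.9 = 7.8%.

7.8%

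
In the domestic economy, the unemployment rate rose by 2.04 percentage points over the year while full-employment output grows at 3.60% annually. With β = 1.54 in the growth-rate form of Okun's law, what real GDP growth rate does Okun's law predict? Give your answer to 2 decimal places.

0.46%

Growth-rate Okun's law: g_Y = g_Y* - β × Δu.
g_Y = 3.60 - 1.54 × (2.04) = 3.6 - 3.1416 = 0.4584%, i.e. 0.46% to 2 d.p.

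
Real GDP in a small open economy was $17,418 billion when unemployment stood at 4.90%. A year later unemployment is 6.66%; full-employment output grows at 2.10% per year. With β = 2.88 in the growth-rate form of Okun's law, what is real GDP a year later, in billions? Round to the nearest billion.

$16,901 billion

Δu = 6.66 - 4.9 = 1.76 points.
Okun's law (growth form): g_Y = g_Y* - β × Δu = 2.10 - 2.88 × (1.76) = 2.1 - 5.0688 = -2.9688%.
Real GDP in the next year = 17418 × (1 - 2.9688/100) = 17418 × 0.970312 ≈ 16901 billion.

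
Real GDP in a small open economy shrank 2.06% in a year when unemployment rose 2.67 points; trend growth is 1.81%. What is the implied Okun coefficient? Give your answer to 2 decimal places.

β ≈ 1.45

Growth form: g_Y = g_Y* - β × Δu, so β = (g_Y* - g_Y)/Δu.
β = (1.81 + 2.06)/2.67 = 3.87/2.67 = 1.45.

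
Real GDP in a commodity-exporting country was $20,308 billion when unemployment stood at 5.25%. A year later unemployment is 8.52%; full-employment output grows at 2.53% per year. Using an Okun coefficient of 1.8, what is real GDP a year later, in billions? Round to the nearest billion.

$19,626 billion

Δu = 8.52 - 5.25 = 3.27 points.
Okun's law (growth form): g_Y = g_Y* - β × Δu = 2.53 - 1.8 × (3.27) = 2.53 - 5.886 = -3.356%.
Real GDP in the next year = 20308 × (1 - 3.356/100) = 20308 × 0.96644 ≈ 19626 billion.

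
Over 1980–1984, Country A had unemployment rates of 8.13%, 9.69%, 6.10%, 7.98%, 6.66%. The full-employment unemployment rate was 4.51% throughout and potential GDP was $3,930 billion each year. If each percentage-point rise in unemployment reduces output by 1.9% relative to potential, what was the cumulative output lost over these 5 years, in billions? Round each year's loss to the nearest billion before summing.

$1,196 billion

Year 1980: gap = -1.9 × (8.13 - 4.51) = -6.878%, loss ≈ 3930 × 6.878/100 ≈ 270.
Year 1981: gap = -1.9 × (9.69 - 4.51) = -9.842%, loss ≈ 3930 × 9.842/100 ≈ 387.
Year 1982: gap = -1.9 × (6.1 - 4.51) = -3.021%, loss ≈ 3930 × 3.021/100 ≈ 119.
Year 1983: gap = -1.9 × (7.98 - 4.51) = -6.593%, loss ≈ 3930 × 6.593/100 ≈ 259.
Year 1984: gap = -1.9 × (6.66 - 4.51) = -4.085%, loss ≈ 3930 × 4.085/100 ≈ 161.
Total lost output = 270 + 387 + 119 + 259 + 161 = 1196 billion.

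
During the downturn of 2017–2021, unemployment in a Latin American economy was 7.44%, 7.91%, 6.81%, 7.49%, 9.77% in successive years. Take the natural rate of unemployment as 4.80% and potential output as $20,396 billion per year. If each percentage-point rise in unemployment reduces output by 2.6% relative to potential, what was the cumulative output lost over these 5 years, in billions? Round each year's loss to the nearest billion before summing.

$8,177 billion

Year 2017: gap = -2.6 × (7.44 - 4.8) = -6.864%, loss ≈ 20396 × 6.864/100 ≈ 1400.
Year 2018: gap = -2.6 × (7.91 - 4.8) = -8.086%, loss ≈ 20396 × 8.086/100 ≈ 1649.
Year 2019: gap = -2.6 × (6.81 - 4.8) = -5.226%, loss ≈ 20396 × 5.226/100 ≈ 1066.
Year 2020: gap = -2.6 × (7.49 - 4.8) = -6.994%, loss ≈ 20396 × 6.994/100 ≈ 1426.
Year 2021: gap = -2.6 × (9.77 - 4.8) = -12.922%, loss ≈ 20396 × 12.922/100 ≈ 2636.
Total lost output = 1400 + 1649 + 1066 + 1426 + 2636 = 8177 billion.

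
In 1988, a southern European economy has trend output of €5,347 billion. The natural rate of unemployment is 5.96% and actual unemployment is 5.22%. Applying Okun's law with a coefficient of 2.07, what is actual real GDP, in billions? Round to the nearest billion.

Unemployment gap = 5.22 - 5.96 = -0.74 points, so the output gap is -2.07 × (-0.74) = 1.5318%.
Actual GDP = 5347 × (1 + 1.5318/100) = 5347 × 1.015318 ≈ 5429 billion.

€5,429 billion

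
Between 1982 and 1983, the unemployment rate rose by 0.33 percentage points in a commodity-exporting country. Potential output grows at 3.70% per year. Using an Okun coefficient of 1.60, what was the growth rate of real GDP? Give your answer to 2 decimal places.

3.17%

Growth-rate Okun's law: g_Y = g_Y* - β × Δu.
g_Y = 3.70 - 1.60 × (0.33) = 3.7 - 0.528 = 3.172%, i.e. 3.17% to 2 d.p.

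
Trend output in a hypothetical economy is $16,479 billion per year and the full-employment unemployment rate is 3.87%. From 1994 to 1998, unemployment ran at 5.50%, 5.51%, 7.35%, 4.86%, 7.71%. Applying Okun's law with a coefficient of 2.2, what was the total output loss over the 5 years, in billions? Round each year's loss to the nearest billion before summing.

Year 1994: gap = -2.2 × (5.5 - 3.87) = -3.586%, loss ≈ 16479 × 3.586/100 ≈ 591.
Year 1995: gap = -2.2 × (5.51 - 3.87) = -3.608%, loss ≈ 16479 × 3.608/100 ≈ 595.
Year 1996: gap = -2.2 × (7.35 - 3.87) = -7.656%, loss ≈ 16479 × 7.656/100 ≈ 1262.
Year 1997: gap = -2.2 × (4.86 - 3.87) = -2.178%, loss ≈ 16479 × 2.178/100 ≈ 359.
Year 1998: gap = -2.2 × (7.71 - 3.87) = -8.448%, loss ≈ 16479 × 8.448/100 ≈ 1392.
Total lost output = 591 + 595 + 1262 + 359 + 1392 = 4199 billion.

$4,199 billion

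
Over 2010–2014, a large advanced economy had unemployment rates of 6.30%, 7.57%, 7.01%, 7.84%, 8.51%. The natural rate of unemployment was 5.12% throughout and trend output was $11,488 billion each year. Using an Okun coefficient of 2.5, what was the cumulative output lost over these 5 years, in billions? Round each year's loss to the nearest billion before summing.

Year 2010: gap = -2.5 × (6.3 - 5.12) = -2.95%, loss ≈ 11488 × 2.95/100 ≈ 339.
Year 2011: gap = -2.5 × (7.57 - 5.12) = -6.125%, loss ≈ 11488 × 6.125/100 ≈ 704.
Year 2012: gap = -2.5 × (7.01 - 5.12) = -4.725%, loss ≈ 11488 × 4.725/100 ≈ 543.
Year 2013: gap = -2.5 × (7.84 - 5.12) = -6.8%, loss ≈ 11488 × 6.8/100 ≈ 781.
Year 2014: gap = -2.5 × (8.51 - 5.12) = -8.475%, loss ≈ 11488 × 8.475/100 ≈ 974.
Total lost output = 339 + 704 + 543 + 781 + 974 = 3341 billion.

$3,341 billion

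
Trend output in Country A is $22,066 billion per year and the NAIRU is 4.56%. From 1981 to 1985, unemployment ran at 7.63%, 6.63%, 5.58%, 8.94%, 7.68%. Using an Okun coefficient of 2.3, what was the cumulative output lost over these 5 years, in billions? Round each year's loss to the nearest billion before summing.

Year 1981: gap = -2.3 × (7.63 - 4.56) = -7.061%, loss ≈ 22066 × 7.061/100 ≈ 1558.
Year 1982: gap = -2.3 × (6.63 - 4.56) = -4.761%, loss ≈ 22066 × 4.761/100 ≈ 1051.
Year 1983: gap = -2.3 × (5.58 - 4.56) = -2.346%, loss ≈ 22066 × 2.346/100 ≈ 518.
Year 1984: gap = -2.3 × (8.94 - 4.56) = -10.074%, loss ≈ 22066 × 10.074/100 ≈ 2223.
Year 1985: gap = -2.3 × (7.68 - 4.56) = -7.176%, loss ≈ 22066 × 7.176/100 ≈ 1583.
Total lost output = 1558 + 1051 + 518 + 2223 + 1583 = 6933 billion.

$6,933 billion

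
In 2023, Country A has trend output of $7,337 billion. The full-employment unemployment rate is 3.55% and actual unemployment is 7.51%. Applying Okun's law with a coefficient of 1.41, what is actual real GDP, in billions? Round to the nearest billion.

Unemployment gap = 7.51 - 3.55 = 3.96 points, so the output gap is -1.41 × 3.96 = -5.5836%.
Actual GDP = 7337 × (1 - 5.5836/100) = 7337 × 0.944164 ≈ 6927 billion.

$6,927 billion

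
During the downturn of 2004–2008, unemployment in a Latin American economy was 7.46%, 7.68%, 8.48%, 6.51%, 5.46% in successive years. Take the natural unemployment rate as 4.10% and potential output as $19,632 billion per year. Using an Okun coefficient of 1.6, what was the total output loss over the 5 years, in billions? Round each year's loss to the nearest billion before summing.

Year 2004: gap = -1.6 × (7.46 - 4.1) = -5.376%, loss ≈ 19632 × 5.376/100 ≈ 1055.
Year 2005: gap = -1.6 × (7.68 - 4.1) = -5.728%, loss ≈ 19632 × 5.728/100 ≈ 1125.
Year 2006: gap = -1.6 × (8.48 - 4.1) = -7.008%, loss ≈ 19632 × 7.008/100 ≈ 1376.
Year 2007: gap = -1.6 × (6.51 - 4.1) = -3.856%, loss ≈ 19632 × 3.856/100 ≈ 757.
Year 2008: gap = -1.6 × (5.46 - 4.1) = -2.176%, loss ≈ 19632 × 2.176/100 ≈ 427.
Total lost output = 1055 + 1125 + 1376 + 757 + 427 = 4740 billion.

$4,740 billion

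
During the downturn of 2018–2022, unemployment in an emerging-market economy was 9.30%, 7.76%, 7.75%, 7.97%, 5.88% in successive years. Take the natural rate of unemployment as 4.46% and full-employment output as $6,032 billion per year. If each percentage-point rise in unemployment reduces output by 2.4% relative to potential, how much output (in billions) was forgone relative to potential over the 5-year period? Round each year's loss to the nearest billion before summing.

$2,369 billion

Year 2018: gap = -2.4 × (9.3 - 4.46) = -11.616%, loss ≈ 6032 × 11.616/100 ≈ 701.
Year 2019: gap = -2.4 × (7.76 - 4.46) = -7.92%, loss ≈ 6032 × 7.92/100 ≈ 478.
Year 2020: gap = -2.4 × (7.75 - 4.46) = -7.896%, loss ≈ 6032 × 7.896/100 ≈ 476.
Year 2021: gap = -2.4 × (7.97 - 4.46) = -8.424%, loss ≈ 6032 × 8.424/100 ≈ 508.
Year 2022: gap = -2.4 × (5.88 - 4.46) = -3.408%, loss ≈ 6032 × 3.408/100 ≈ 206.
Total lost output = 701 + 478 + 476 + 508 + 206 = 2369 billion.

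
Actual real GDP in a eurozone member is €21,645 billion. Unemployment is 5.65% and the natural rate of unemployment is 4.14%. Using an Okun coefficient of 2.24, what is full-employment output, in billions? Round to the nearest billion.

€22,403 billion

Unemployment gap = 5.65 - 4.14 = 1.51 points, so output gap = -2.24 × 1.51 = -3.3824%.
Since Y = Y* × (1 + gap/100), Y* = 21645/0.966176 ≈ 22403 billion.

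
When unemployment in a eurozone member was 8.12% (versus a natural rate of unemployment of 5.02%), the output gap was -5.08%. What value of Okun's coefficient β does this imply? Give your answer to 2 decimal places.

β ≈ 1.64

Okun's law: output gap = -β × (u - u*).
-5.08 = -β × (8.12 - 5.02) = -β × 3.1, so β = 5.08/3.1 = 1.64.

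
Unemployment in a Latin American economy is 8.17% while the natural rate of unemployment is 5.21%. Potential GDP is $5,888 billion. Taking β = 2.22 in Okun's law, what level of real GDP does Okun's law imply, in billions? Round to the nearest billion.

$5,501 billion

Unemployment gap = 8.17 - 5.21 = 2.96 points, so the output gap is -2.22 × 2.96 = -6.5712%.
Actual GDP = 5888 × (1 - 6.5712/100) = 5888 × 0.934288 ≈ 5501 billion.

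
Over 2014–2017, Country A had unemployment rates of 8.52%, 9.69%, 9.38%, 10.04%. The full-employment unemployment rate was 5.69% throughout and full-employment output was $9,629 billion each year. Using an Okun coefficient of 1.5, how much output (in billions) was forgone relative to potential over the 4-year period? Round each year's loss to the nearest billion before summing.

Year 2014: gap = -1.5 × (8.52 - 5.69) = -4.245%, loss ≈ 9629 × 4.245/100 ≈ 409.
Year 2015: gap = -1.5 × (9.69 - 5.69) = -6%, loss ≈ 9629 × 6/100 ≈ 578.
Year 2016: gap = -1.5 × (9.38 - 5.69) = -5.535%, loss ≈ 9629 × 5.535/100 ≈ 533.
Year 2017: gap = -1.5 × (10.04 - 5.69) = -6.525%, loss ≈ 9629 × 6.525/100 ≈ 628.
Total lost output = 409 + 578 + 533 + 628 = 2148 billion.

$2,148 billion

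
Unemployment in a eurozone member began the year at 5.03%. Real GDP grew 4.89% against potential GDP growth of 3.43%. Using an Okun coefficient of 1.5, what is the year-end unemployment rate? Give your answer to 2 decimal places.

Growth-rate Okun's law: g_Y = g_Y* - β × Δu, so Δu = (g_Y* - g_Y)/β.
Δu = (3.43 - 4.89)/1.5 = -1.46/1.5 = -0.97 percentage points.
Year-end unemployment = 5.03 - 0.97 = 4.06%.

4.06%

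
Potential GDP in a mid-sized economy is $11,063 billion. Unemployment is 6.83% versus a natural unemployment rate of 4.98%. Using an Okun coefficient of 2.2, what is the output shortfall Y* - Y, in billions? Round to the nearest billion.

$450 billion

Output gap = -2.2 × (6.83 - 4.98) = -2.2 × 1.85 = -4.07%.
Actual GDP ≈ 11063 × 0.9593 ≈ 10613 billion, so the shortfall is 11063 - 10613 = 450 billion.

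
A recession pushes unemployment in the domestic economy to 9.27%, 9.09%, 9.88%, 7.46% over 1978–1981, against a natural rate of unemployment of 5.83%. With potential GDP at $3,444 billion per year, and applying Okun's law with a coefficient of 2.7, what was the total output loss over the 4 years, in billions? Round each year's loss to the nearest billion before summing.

Year 1978: gap = -2.7 × (9.27 - 5.83) = -9.288%, loss ≈ 3444 × 9.288/100 ≈ 320.
Year 1979: gap = -2.7 × (9.09 - 5.83) = -8.802%, loss ≈ 3444 × 8.802/100 ≈ 303.
Year 1980: gap = -2.7 × (9.88 - 5.83) = -10.935%, loss ≈ 3444 × 10.935/100 ≈ 377.
Year 1981: gap = -2.7 × (7.46 - 5.83) = -4.401%, loss ≈ 3444 × 4.401/100 ≈ 152.
Total lost output = 320 + 303 + 377 + 152 = 1152 billion.

$1,152 billion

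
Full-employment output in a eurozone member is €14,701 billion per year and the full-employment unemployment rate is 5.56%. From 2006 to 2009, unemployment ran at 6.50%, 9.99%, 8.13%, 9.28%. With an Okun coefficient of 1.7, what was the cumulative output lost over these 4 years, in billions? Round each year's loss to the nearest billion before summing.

Year 2006: gap = -1.7 × (6.5 - 5.56) = -1.598%, loss ≈ 14701 × 1.598/100 ≈ 235.
Year 2007: gap = -1.7 × (9.99 - 5.56) = -7.531%, loss ≈ 14701 × 7.531/100 ≈ 1107.
Year 2008: gap = -1.7 × (8.13 - 5.56) = -4.369%, loss ≈ 14701 × 4.369/100 ≈ 642.
Year 2009: gap = -1.7 × (9.28 - 5.56) = -6.324%, loss ≈ 14701 × 6.324/100 ≈ 930.
Total lost output = 235 + 1107 + 642 + 930 = 2914 billion.

€2,914 billion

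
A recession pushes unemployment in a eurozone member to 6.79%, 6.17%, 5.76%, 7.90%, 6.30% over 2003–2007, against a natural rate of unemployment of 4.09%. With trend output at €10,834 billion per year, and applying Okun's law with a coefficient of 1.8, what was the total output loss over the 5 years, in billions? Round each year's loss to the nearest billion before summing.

€2,433 billion

Year 2003: gap = -1.8 × (6.79 - 4.09) = -4.86%, loss ≈ 10834 × 4.86/100 ≈ 527.
Year 2004: gap = -1.8 × (6.17 - 4.09) = -3.744%, loss ≈ 10834 × 3.744/100 ≈ 406.
Year 2005: gap = -1.8 × (5.76 - 4.09) = -3.006%, loss ≈ 10834 × 3.006/100 ≈ 326.
Year 2006: gap = -1.8 × (7.9 - 4.09) = -6.858%, loss ≈ 10834 × 6.858/100 ≈ 743.
Year 2007: gap = -1.8 × (6.3 - 4.09) = -3.978%, loss ≈ 10834 × 3.978/100 ≈ 431.
Total lost output = 527 + 406 + 326 + 743 + 431 = 2433 billion.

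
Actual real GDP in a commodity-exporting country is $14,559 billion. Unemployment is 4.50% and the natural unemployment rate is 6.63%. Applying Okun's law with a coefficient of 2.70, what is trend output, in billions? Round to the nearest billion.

Unemployment gap = 4.5 - 6.63 = -2.13 points, so output gap = -2.7 × (-2.13) = 5.751%.
Since Y = Y* × (1 + gap/100), Y* = 14559/1.05751 ≈ 13767 billion.

$13,767 billion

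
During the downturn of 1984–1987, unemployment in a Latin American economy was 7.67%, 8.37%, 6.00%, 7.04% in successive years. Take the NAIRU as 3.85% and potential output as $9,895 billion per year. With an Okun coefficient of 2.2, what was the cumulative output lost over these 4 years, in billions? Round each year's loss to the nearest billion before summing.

Year 1984: gap = -2.2 × (7.67 - 3.85) = -8.404%, loss ≈ 9895 × 8.404/100 ≈ 832.
Year 1985: gap = -2.2 × (8.37 - 3.85) = -9.944%, loss ≈ 9895 × 9.944/100 ≈ 984.
Year 1986: gap = -2.2 × (6 - 3.85) = -4.73%, loss ≈ 9895 × 4.73/100 ≈ 468.
Year 1987: gap = -2.2 × (7.04 - 3.85) = -7.018%, loss ≈ 9895 × 7.018/100 ≈ 694.
Total lost output = 832 + 984 + 468 + 694 = 2978 billion.

$2,978 billion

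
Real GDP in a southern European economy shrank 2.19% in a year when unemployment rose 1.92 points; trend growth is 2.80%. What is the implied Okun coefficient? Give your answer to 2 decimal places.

β ≈ 2.60

Growth form: g_Y = g_Y* - β × Δu, so β = (g_Y* - g_Y)/Δu.
β = (2.8 + 2.19)/1.92 = 4.99/1.92 = 2.60.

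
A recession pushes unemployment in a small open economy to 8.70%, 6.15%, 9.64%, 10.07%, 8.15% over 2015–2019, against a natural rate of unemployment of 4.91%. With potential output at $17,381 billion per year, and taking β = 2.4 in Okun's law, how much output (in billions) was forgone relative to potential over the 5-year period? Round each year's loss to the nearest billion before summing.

$7,575 billion

Year 2015: gap = -2.4 × (8.7 - 4.91) = -9.096%, loss ≈ 17381 × 9.096/100 ≈ 1581.
Year 2016: gap = -2.4 × (6.15 - 4.91) = -2.976%, loss ≈ 17381 × 2.976/100 ≈ 517.
Year 2017: gap = -2.4 × (9.64 - 4.91) = -11.352%, loss ≈ 17381 × 11.352/100 ≈ 1973.
Year 2018: gap = -2.4 × (10.07 - 4.91) = -12.384%, loss ≈ 17381 × 12.384/100 ≈ 2152.
Year 2019: gap = -2.4 × (8.15 - 4.91) = -7.776%, loss ≈ 17381 × 7.776/100 ≈ 1352.
Total lost output = 1581 + 517 + 1973 + 2152 + 1352 = 7575 billion.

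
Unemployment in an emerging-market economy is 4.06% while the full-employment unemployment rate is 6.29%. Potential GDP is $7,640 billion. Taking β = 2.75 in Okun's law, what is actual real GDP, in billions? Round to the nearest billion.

$8,109 billion

Unemployment gap = 4.06 - 6.29 = -2.23 points, so the output gap is -2.75 × (-2.23) = 6.1325%.
Actual GDP = 7640 × (1 + 6.1325/100) = 7640 × 1.061325 ≈ 8109 billion.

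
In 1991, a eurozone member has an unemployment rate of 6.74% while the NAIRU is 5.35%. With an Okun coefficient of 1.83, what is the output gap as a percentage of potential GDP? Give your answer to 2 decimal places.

The unemployment gap is 6.74 - 5.35 = 1.39 percentage points.
Okun's law gives an output gap of -1.83 × 1.39 = -2.5437%, i.e. 2.54% below potential.

-2.54%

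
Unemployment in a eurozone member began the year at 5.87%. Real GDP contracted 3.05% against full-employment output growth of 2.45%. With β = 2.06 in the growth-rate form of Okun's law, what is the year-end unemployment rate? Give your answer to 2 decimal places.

Growth-rate Okun's law: g_Y = g_Y* - β × Δu, so Δu = (g_Y* - g_Y)/β.
Δu = (2.45 + 3.05)/2.06 = 5.5/2.06 = 2.67 percentage points.
Year-end unemployment = 5.87 + 2.67 = 8.54%.

8.54%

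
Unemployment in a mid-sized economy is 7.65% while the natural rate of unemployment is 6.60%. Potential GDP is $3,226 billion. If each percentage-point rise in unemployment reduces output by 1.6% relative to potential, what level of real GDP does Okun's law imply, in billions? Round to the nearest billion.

Unemployment gap = 7.65 - 6.6 = 1.05 points, so the output gap is -1.6 × 1.05 = -1.68%.
Actual GDP = 3226 × (1 - 1.68/100) = 3226 × 0.9832 ≈ 3172 billion.

$3,172 billion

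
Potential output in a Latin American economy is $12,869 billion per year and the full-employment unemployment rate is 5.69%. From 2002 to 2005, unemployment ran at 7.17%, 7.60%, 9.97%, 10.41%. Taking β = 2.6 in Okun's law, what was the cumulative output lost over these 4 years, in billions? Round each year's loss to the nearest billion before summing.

$4,145 billion

Year 2002: gap = -2.6 × (7.17 - 5.69) = -3.848%, loss ≈ 12869 × 3.848/100 ≈ 495.
Year 2003: gap = -2.6 × (7.6 - 5.69) = -4.966%, loss ≈ 12869 × 4.966/100 ≈ 639.
Year 2004: gap = -2.6 × (9.97 - 5.69) = -11.128%, loss ≈ 12869 × 11.128/100 ≈ 1432.
Year 2005: gap = -2.6 × (10.41 - 5.69) = -12.272%, loss ≈ 12869 × 12.272/100 ≈ 1579.
Total lost output = 495 + 639 + 1432 + 1579 = 4145 billion.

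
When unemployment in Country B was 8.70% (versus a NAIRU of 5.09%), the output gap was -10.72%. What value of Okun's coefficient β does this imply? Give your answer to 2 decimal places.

Okun's law: output gap = -β × (u - u*).
-10.72 = -β × (8.7 - 5.09) = -β × 3.61, so β = 10.72/3.61 = 2.97.

β ≈ 2.97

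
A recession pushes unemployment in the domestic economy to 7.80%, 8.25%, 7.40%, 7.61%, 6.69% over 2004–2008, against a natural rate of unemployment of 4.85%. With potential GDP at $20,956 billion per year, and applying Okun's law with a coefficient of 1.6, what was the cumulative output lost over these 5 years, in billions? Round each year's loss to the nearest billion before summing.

Year 2004: gap = -1.6 × (7.8 - 4.85) = -4.72%, loss ≈ 20956 × 4.72/100 ≈ 989.
Year 2005: gap = -1.6 × (8.25 - 4.85) = -5.44%, loss ≈ 20956 × 5.44/100 ≈ 1140.
Year 2006: gap = -1.6 × (7.4 - 4.85) = -4.08%, loss ≈ 20956 × 4.08/100 ≈ 855.
Year 2007: gap = -1.6 × (7.61 - 4.85) = -4.416%, loss ≈ 20956 × 4.416/100 ≈ 925.
Year 2008: gap = -1.6 × (6.69 - 4.85) = -2.944%, loss ≈ 20956 × 2.944/100 ≈ 617.
Total lost output = 989 + 1140 + 855 + 925 + 617 = 4526 billion.

$4,526 billion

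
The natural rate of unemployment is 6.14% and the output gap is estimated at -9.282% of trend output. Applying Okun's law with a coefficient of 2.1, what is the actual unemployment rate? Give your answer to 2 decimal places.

10.56%

From Okun's law, u - u* = -(output gap)/β = -(-9.282)/2.1 = 4.42 points.
So u = 6.14 + 4.42 = 10.56%.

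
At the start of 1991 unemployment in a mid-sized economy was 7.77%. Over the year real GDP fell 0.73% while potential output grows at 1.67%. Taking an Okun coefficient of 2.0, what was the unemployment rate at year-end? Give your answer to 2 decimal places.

8.97%

Growth-rate Okun's law: g_Y = g_Y* - β × Δu, so Δu = (g_Y* - g_Y)/β.
Δu = (1.67 + 0.73)/2.0 = 2.4/2.0 = 1.20 percentage points.
Year-end unemployment = 7.77 + 1.2 = 8.97%.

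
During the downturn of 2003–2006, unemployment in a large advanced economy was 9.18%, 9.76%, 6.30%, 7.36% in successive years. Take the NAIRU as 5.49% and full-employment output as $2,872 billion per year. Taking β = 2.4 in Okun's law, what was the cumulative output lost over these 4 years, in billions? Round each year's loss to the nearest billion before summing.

$733 billion

Year 2003: gap = -2.4 × (9.18 - 5.49) = -8.856%, loss ≈ 2872 × 8.856/100 ≈ 254.
Year 2004: gap = -2.4 × (9.76 - 5.49) = -10.248%, loss ≈ 2872 × 10.248/100 ≈ 294.
Year 2005: gap = -2.4 × (6.3 - 5.49) = -1.944%, loss ≈ 2872 × 1.944/100 ≈ 56.
Year 2006: gap = -2.4 × (7.36 - 5.49) = -4.488%, loss ≈ 2872 × 4.488/100 ≈ 129.
Total lost output = 254 + 294 + 56 + 129 = 733 billion.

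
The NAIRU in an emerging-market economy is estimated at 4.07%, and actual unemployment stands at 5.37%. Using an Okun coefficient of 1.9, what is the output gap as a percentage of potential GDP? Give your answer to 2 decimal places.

The unemployment gap is 5.37 - 4.07 = 1.3 percentage points.
Okun's law gives an output gap of -1.9 × 1.3 = -2.47%, i.e. 2.47% below potential.

-2.47%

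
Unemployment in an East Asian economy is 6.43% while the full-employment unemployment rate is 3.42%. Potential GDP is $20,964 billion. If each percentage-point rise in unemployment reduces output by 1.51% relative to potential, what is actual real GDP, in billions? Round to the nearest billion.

Unemployment gap = 6.43 - 3.42 = 3.01 points, so the output gap is -1.51 × 3.01 = -4.5451%.
Actual GDP = 20964 × (1 - 4.5451/100) = 20964 × 0.954549 ≈ 20011 billion.

$20,011 billion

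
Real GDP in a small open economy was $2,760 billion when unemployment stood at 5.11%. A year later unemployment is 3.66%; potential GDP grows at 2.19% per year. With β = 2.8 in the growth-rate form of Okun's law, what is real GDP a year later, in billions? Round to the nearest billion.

$2,933 billion

Δu = 3.66 - 5.11 = -1.45 points.
Okun's law (growth form): g_Y = g_Y* - β × Δu = 2.19 - 2.8 × (-1.45) = 2.19 + 4.06 = 6.25%.
Real GDP in the next year = 2760 × (1 + 6.25/100) = 2760 × 1.0625 ≈ 2933 billion.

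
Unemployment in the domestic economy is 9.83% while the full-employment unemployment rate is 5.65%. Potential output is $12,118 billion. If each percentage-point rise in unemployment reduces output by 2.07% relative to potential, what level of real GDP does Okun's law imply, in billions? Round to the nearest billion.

$11,069 billion

Unemployment gap = 9.83 - 5.65 = 4.18 points, so the output gap is -2.07 × 4.18 = -8.6526%.
Actual GDP = 12118 × (1 - 8.6526/100) = 12118 × 0.913474 ≈ 11069 billion.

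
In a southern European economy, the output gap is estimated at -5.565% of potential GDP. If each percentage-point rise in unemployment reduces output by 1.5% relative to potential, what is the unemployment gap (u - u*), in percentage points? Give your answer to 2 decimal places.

Okun's law: output gap = -β × (u - u*), so u - u* = -(output gap)/β.
u - u* = -(-5.565)/1.5 = 3.71 percentage points.

3.71 percentage points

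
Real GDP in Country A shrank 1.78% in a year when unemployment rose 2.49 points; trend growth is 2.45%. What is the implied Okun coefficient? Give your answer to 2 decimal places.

Growth form: g_Y = g_Y* - β × Δu, so β = (g_Y* - g_Y)/Δu.
β = (2.45 + 1.78)/2.49 = 4.23/2.49 = 1.70.

β ≈ 1.70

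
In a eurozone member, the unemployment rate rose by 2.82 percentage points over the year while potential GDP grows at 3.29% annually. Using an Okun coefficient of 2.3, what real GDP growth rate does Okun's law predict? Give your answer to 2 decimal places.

Growth-rate Okun's law: g_Y = g_Y* - β × Δu.
g_Y = 3.29 - 2.3 × (2.82) = 3.29 - 6.486 = -3.196%, i.e. -3.20% to 2 d.p.

-3.20%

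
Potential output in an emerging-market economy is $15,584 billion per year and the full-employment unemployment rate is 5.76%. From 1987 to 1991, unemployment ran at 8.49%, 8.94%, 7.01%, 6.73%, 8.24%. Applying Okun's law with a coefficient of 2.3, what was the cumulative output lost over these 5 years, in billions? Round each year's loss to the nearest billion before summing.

$3,804 billion

Year 1987: gap = -2.3 × (8.49 - 5.76) = -6.279%, loss ≈ 15584 × 6.279/100 ≈ 979.
Year 1988: gap = -2.3 × (8.94 - 5.76) = -7.314%, loss ≈ 15584 × 7.314/100 ≈ 1140.
Year 1989: gap = -2.3 × (7.01 - 5.76) = -2.875%, loss ≈ 15584 × 2.875/100 ≈ 448.
Year 1990: gap = -2.3 × (6.73 - 5.76) = -2.231%, loss ≈ 15584 × 2.231/100 ≈ 348.
Year 1991: gap = -2.3 × (8.24 - 5.76) = -5.704%, loss ≈ 15584 × 5.704/100 ≈ 889.
Total lost output = 979 + 1140 + 448 + 348 + 889 = 3804 billion.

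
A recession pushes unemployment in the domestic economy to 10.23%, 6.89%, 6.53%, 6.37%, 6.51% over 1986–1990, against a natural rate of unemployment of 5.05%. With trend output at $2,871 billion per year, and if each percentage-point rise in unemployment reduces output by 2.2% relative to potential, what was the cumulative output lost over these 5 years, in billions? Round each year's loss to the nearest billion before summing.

Year 1986: gap = -2.2 × (10.23 - 5.05) = -11.396%, loss ≈ 2871 × 11.396/100 ≈ 327.
Year 1987: gap = -2.2 × (6.89 - 5.05) = -4.048%, loss ≈ 2871 × 4.048/100 ≈ 116.
Year 1988: gap = -2.2 × (6.53 - 5.05) = -3.256%, loss ≈ 2871 × 3.256/100 ≈ 93.
Year 1989: gap = -2.2 × (6.37 - 5.05) = -2.904%, loss ≈ 2871 × 2.904/100 ≈ 83.
Year 1990: gap = -2.2 × (6.51 - 5.05) = -3.212%, loss ≈ 2871 × 3.212/100 ≈ 92.
Total lost output = 327 + 116 + 93 + 83 + 92 = 711 billion.

$711 billion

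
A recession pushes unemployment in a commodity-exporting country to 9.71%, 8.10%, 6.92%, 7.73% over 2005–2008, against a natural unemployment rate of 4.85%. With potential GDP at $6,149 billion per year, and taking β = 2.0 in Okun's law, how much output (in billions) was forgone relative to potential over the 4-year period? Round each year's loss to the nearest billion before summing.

$1,607 billion

Year 2005: gap = -2.0 × (9.71 - 4.85) = -9.72%, loss ≈ 6149 × 9.72/100 ≈ 598.
Year 2006: gap = -2.0 × (8.1 - 4.85) = -6.5%, loss ≈ 6149 × 6.5/100 ≈ 400.
Year 2007: gap = -2.0 × (6.92 - 4.85) = -4.14%, loss ≈ 6149 × 4.14/100 ≈ 255.
Year 2008: gap = -2.0 × (7.73 - 4.85) = -5.76%, loss ≈ 6149 × 5.76/100 ≈ 354.
Total lost output = 598 + 400 + 255 + 354 = 1607 billion.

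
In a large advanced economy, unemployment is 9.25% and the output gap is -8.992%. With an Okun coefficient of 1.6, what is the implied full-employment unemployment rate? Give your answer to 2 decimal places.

From Okun's law, u - u* = -(output gap)/β = -(-8.992)/1.6 = 5.62 points.
So u* = 9.25 - 5.62 = 3.63%.

3.63%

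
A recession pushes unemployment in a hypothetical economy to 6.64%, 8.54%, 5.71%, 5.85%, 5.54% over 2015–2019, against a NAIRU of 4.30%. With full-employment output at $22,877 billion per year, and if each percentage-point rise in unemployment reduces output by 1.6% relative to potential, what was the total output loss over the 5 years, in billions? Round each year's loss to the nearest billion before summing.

Year 2015: gap = -1.6 × (6.64 - 4.3) = -3.744%, loss ≈ 22877 × 3.744/100 ≈ 857.
Year 2016: gap = -1.6 × (8.54 - 4.3) = -6.784%, loss ≈ 22877 × 6.784/100 ≈ 1552.
Year 2017: gap = -1.6 × (5.71 - 4.3) = -2.256%, loss ≈ 22877 × 2.256/100 ≈ 516.
Year 2018: gap = -1.6 × (5.85 - 4.3) = -2.48%, loss ≈ 22877 × 2.48/100 ≈ 567.
Year 2019: gap = -1.6 × (5.54 - 4.3) = -1.984%, loss ≈ 22877 × 1.984/100 ≈ 454.
Total lost output = 857 + 1552 + 516 + 567 + 454 = 3946 billion.

$3,946 billion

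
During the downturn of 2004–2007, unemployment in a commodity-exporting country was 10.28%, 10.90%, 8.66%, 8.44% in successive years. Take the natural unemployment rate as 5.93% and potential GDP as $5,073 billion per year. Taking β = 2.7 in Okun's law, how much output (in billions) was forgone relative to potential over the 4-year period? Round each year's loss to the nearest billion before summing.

$1,995 billion

Year 2004: gap = -2.7 × (10.28 - 5.93) = -11.745%, loss ≈ 5073 × 11.745/100 ≈ 596.
Year 2005: gap = -2.7 × (10.9 - 5.93) = -13.419%, loss ≈ 5073 × 13.419/100 ≈ 681.
Year 2006: gap = -2.7 × (8.66 - 5.93) = -7.371%, loss ≈ 5073 × 7.371/100 ≈ 374.
Year 2007: gap = -2.7 × (8.44 - 5.93) = -6.777%, loss ≈ 5073 × 6.777/100 ≈ 344.
Total lost output = 596 + 681 + 374 + 344 = 1995 billion.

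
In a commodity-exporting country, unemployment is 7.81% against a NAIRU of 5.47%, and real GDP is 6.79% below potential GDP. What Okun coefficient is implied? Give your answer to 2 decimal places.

Okun's law: output gap = -β × (u - u*).
-6.79 = -β × (7.81 - 5.47) = -β × 2.34, so β = 6.79/2.34 = 2.90.

β ≈ 2.90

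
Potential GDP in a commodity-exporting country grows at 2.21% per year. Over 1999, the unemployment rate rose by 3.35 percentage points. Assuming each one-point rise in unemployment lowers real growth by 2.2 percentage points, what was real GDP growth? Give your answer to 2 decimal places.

Growth-rate Okun's law: g_Y = g_Y* - β × Δu.
g_Y = 2.21 - 2.2 × (3.35) = 2.21 - 7.37 = -5.16%, i.e. -5.16% to 2 d.p.

-5.16%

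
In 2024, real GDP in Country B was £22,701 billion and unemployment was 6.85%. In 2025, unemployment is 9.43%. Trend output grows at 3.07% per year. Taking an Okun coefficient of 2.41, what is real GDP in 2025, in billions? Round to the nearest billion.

£21,986 billion

Δu = 9.43 - 6.85 = 2.58 points.
Okun's law (growth form): g_Y = g_Y* - β × Δu = 3.07 - 2.41 × (2.58) = 3.07 - 6.2178 = -3.1478%.
Real GDP in the next year = 22701 × (1 - 3.1478/100) = 22701 × 0.968522 ≈ 21986 billion.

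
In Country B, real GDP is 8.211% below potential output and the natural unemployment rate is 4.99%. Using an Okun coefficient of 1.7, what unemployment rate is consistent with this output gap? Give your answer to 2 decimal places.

9.82%

From Okun's law, u - u* = -(output gap)/β = -(-8.211)/1.7 = 4.83 points.
So u = 4.99 + 4.83 = 9.82%.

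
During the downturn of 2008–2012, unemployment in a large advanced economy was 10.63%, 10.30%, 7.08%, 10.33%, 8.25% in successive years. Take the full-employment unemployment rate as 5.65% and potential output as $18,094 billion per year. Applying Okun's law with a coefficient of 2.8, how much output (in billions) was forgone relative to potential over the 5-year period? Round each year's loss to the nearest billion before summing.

Year 2008: gap = -2.8 × (10.63 - 5.65) = -13.944%, loss ≈ 18094 × 13.944/100 ≈ 2523.
Year 2009: gap = -2.8 × (10.3 - 5.65) = -13.02%, loss ≈ 18094 × 13.02/100 ≈ 2356.
Year 2010: gap = -2.8 × (7.08 - 5.65) = -4.004%, loss ≈ 18094 × 4.004/100 ≈ 724.
Year 2011: gap = -2.8 × (10.33 - 5.65) = -13.104%, loss ≈ 18094 × 13.104/100 ≈ 2371.
Year 2012: gap = -2.8 × (8.25 - 5.65) = -7.28%, loss ≈ 18094 × 7.28/100 ≈ 1317.
Total lost output = 2523 + 2356 + 724 + 2371 + 1317 = 9291 billion.

$9,291 billion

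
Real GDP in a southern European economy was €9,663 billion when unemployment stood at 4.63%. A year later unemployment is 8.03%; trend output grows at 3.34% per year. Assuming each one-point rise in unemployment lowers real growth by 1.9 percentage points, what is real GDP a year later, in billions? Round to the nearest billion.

Δu = 8.03 - 4.63 = 3.4 points.
Okun's law (growth form): g_Y = g_Y* - β × Δu = 3.34 - 1.9 × (3.40) = 3.34 - 6.46 = -3.12%.
Real GDP in the next year = 9663 × (1 - 3.12/100) = 9663 × 0.9688 ≈ 9362 billion.

€9,362 billion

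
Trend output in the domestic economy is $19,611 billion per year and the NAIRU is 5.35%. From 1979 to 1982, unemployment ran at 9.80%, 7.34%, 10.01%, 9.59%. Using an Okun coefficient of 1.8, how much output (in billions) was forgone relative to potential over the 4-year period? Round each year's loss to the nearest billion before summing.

Year 1979: gap = -1.8 × (9.8 - 5.35) = -8.01%, loss ≈ 19611 × 8.01/100 ≈ 1571.
Year 1980: gap = -1.8 × (7.34 - 5.35) = -3.582%, loss ≈ 19611 × 3.582/100 ≈ 702.
Year 1981: gap = -1.8 × (10.01 - 5.35) = -8.388%, loss ≈ 19611 × 8.388/100 ≈ 1645.
Year 1982: gap = -1.8 × (9.59 - 5.35) = -7.632%, loss ≈ 19611 × 7.632/100 ≈ 1497.
Total lost output = 1571 + 702 + 1645 + 1497 = 5415 billion.

$5,415 billion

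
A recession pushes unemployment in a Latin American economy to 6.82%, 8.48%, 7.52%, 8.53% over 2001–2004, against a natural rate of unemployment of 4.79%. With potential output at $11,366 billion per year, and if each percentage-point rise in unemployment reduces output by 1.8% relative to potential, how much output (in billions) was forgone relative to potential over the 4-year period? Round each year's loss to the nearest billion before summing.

Year 2001: gap = -1.8 × (6.82 - 4.79) = -3.654%, loss ≈ 11366 × 3.654/100 ≈ 415.
Year 2002: gap = -1.8 × (8.48 - 4.79) = -6.642%, loss ≈ 11366 × 6.642/100 ≈ 755.
Year 2003: gap = -1.8 × (7.52 - 4.79) = -4.914%, loss ≈ 11366 × 4.914/100 ≈ 559.
Year 2004: gap = -1.8 × (8.53 - 4.79) = -6.732%, loss ≈ 11366 × 6.732/100 ≈ 765.
Total lost output = 415 + 755 + 559 + 765 = 2494 billion.

$2,494 billion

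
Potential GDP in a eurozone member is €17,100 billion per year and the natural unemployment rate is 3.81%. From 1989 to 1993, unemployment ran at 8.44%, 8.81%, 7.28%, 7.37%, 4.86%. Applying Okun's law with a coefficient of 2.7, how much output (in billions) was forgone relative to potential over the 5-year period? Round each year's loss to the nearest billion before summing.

Year 1989: gap = -2.7 × (8.44 - 3.81) = -12.501%, loss ≈ 17100 × 12.501/100 ≈ 2138.
Year 1990: gap = -2.7 × (8.81 - 3.81) = -13.5%, loss ≈ 17100 × 13.5/100 ≈ 2309.
Year 1991: gap = -2.7 × (7.28 - 3.81) = -9.369%, loss ≈ 17100 × 9.369/100 ≈ 1602.
Year 1992: gap = -2.7 × (7.37 - 3.81) = -9.612%, loss ≈ 17100 × 9.612/100 ≈ 1644.
Year 1993: gap = -2.7 × (4.86 - 3.81) = -2.835%, loss ≈ 17100 × 2.835/100 ≈ 485.
Total lost output = 2138 + 2309 + 1602 + 1644 + 485 = 8178 billion.

€8,178 billion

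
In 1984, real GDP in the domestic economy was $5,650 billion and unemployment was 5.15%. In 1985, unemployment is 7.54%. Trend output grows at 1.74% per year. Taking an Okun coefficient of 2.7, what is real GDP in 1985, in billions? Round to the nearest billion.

$5,384 billion

Δu = 7.54 - 5.15 = 2.39 points.
Okun's law (growth form): g_Y = g_Y* - β × Δu = 1.74 - 2.7 × (2.39) = 1.74 - 6.453 = -4.713%.
Real GDP in the next year = 5650 × (1 - 4.713/100) = 5650 × 0.95287 ≈ 5384 billion.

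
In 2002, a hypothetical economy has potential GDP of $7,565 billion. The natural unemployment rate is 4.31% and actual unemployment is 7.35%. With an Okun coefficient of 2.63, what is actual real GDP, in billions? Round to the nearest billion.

$6,960 billion

Unemployment gap = 7.35 - 4.31 = 3.04 points, so the output gap is -2.63 × 3.04 = -7.9952%.
Actual GDP = 7565 × (1 - 7.9952/100) = 7565 × 0.920048 ≈ 6960 billion.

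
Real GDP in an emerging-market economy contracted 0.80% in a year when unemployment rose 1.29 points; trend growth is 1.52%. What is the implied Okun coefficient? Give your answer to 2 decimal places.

Growth form: g_Y = g_Y* - β × Δu, so β = (g_Y* - g_Y)/Δu.
β = (1.52 + 0.8)/1.29 = 2.32/1.29 = 1.80.

β ≈ 1.80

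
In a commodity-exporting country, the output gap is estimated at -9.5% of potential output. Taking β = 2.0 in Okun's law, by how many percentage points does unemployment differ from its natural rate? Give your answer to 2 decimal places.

Okun's law: output gap = -β × (u - u*), so u - u* = -(output gap)/β.
u - u* = -(-9.5)/2.0 = 4.75 percentage points.

4.75 percentage points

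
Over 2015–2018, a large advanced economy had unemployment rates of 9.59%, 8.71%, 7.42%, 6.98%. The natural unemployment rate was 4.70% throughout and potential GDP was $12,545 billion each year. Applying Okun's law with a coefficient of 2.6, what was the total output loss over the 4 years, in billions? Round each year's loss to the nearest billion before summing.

$4,534 billion

Year 2015: gap = -2.6 × (9.59 - 4.7) = -12.714%, loss ≈ 12545 × 12.714/100 ≈ 1595.
Year 2016: gap = -2.6 × (8.71 - 4.7) = -10.426%, loss ≈ 12545 × 10.426/100 ≈ 1308.
Year 2017: gap = -2.6 × (7.42 - 4.7) = -7.072%, loss ≈ 12545 × 7.072/100 ≈ 887.
Year 2018: gap = -2.6 × (6.98 - 4.7) = -5.928%, loss ≈ 12545 × 5.928/100 ≈ 744.
Total lost output = 1595 + 1308 + 887 + 744 = 4534 billion.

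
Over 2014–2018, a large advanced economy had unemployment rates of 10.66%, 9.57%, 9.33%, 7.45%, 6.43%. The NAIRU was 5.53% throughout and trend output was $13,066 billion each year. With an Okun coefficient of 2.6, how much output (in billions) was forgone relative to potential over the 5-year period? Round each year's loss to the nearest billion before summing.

$5,364 billion

Year 2014: gap = -2.6 × (10.66 - 5.53) = -13.338%, loss ≈ 13066 × 13.338/100 ≈ 1743.
Year 2015: gap = -2.6 × (9.57 - 5.53) = -10.504%, loss ≈ 13066 × 10.504/100 ≈ 1372.
Year 2016: gap = -2.6 × (9.33 - 5.53) = -9.88%, loss ≈ 13066 × 9.88/100 ≈ 1291.
Year 2017: gap = -2.6 × (7.45 - 5.53) = -4.992%, loss ≈ 13066 × 4.992/100 ≈ 652.
Year 2018: gap = -2.6 × (6.43 - 5.53) = -2.34%, loss ≈ 13066 × 2.34/100 ≈ 306.
Total lost output = 1743 + 1372 + 1291 + 652 + 306 = 5364 billion.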